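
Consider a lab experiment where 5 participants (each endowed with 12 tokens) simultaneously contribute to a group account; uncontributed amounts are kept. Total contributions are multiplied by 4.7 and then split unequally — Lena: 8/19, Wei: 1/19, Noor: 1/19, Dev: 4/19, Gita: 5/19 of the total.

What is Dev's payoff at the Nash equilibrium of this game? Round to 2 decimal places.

35.75 tokens

For player j, contributing a unit is worthwhile iff 4.7 × (j's share) ≥ 1, i.e. iff j's share is at least 0.2128.
The shares above 0.2128 belong to Lena and Gita, contributing 12 each; the remaining 3 contribute 0. Total contributed: 24.
Dev keeps 12 and receives 4.7 × 24 × 4/19 = 23.75 from the group account, for a payoff of 35.75.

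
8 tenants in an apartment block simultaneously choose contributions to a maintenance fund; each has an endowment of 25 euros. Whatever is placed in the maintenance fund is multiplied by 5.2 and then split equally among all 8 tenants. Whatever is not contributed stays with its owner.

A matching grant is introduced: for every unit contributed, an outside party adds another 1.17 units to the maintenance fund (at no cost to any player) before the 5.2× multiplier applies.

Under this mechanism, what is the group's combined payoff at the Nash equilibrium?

2256.80 euros

The effective private return per unit is now 5.2 × 2.17 / 8 = 1.4105 > 1, so every player's dominant strategy flips to full contribution.
At the Nash equilibrium everyone contributes 25. Group total payoff = 5.2 × 2.17 × 200 = 2256.80.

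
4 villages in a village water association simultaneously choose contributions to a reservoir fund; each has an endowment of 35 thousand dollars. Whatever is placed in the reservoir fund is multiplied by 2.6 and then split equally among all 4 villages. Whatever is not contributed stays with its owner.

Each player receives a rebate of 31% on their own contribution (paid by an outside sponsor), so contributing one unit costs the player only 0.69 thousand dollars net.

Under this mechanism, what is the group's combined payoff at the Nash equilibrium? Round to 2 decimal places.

140.00 thousand dollars

With the mechanism, a contributed unit returns (2.6/4) / 0.69 = 0.9420 per unit of net cost — still below 1 — so contributing 0 remains dominant for every player.
Everyone keeps their endowment and the group total is 4 × 35 = 140.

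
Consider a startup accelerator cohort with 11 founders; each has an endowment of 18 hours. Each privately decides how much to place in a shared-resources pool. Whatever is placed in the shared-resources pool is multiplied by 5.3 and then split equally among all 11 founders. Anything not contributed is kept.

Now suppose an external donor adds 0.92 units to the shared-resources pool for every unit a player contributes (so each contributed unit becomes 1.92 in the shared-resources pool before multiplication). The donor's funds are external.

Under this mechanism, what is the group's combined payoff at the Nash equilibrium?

198.00 hours

With the mechanism, a contributed unit returns 5.3 × 1.92 / 11 = 0.9251 per unit of net cost — still below 1 — so contributing 0 remains dominant for every player.
Everyone keeps their endowment and the group total is 11 × 18 = 198.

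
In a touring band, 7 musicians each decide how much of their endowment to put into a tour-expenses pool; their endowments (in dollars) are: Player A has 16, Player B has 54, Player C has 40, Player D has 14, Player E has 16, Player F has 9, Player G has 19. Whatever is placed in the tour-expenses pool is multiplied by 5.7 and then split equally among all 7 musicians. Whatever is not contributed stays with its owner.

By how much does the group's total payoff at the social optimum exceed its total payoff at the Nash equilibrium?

789.60 dollars

The private return per contributed unit is 5.7/7 = 0.8143 < 1 for every player regardless of endowment, so the Nash equilibrium is zero contribution and the group total is Σ E_j = 16 + 54 + 40 + 14 + 16 + 9 + 19 = 168.
Each contributed unit returns 5.700 to the group, so the social optimum is full contribution by everyone: group total = 5.700 × 168 = 957.60.
Efficiency loss = (5.700 − 1) × 168 = 789.60.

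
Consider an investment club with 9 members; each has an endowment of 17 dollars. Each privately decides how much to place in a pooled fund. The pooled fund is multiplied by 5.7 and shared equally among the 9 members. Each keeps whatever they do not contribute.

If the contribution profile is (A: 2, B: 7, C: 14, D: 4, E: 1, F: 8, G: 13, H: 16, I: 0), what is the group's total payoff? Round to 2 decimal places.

458.50 dollars

Total contributed: 2 + 7 + 14 + 4 + 1 + 8 + 13 + 16 + 0 = 65; total kept: 9 × 17 − 65 = 88.
The pooled fund pays out 5.7 × 65 = 370.50 in aggregate.
Group total = 88 + 370.50 = 458.50.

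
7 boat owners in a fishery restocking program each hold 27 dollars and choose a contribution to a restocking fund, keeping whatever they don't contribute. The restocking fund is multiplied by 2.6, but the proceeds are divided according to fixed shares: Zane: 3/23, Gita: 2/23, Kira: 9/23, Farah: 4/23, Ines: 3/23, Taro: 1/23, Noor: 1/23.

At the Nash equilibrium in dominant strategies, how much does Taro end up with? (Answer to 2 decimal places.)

30.05 dollars

For player j, contributing a unit is worthwhile iff 2.6 × (j's share) ≥ 1, i.e. iff j's share is at least 0.3846.
The only share above 0.3846 is Kira's 9/23, contributing 27; the remaining 6 contribute 0. Total contributed: 27.
Taro keeps 27 and receives 2.6 × 27 × 1/23 = 3.05 from the restocking fund, for a payoff of 30.05.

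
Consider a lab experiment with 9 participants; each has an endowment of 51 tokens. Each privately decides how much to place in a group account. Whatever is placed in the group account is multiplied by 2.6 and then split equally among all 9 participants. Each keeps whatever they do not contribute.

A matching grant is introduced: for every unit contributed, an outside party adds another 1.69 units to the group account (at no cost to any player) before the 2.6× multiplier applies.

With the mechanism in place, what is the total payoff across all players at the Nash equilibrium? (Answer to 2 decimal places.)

459.00 tokens

With the mechanism, a contributed unit returns 2.6 × 2.69 / 9 = 0.7771 per unit of net cost — still below 1 — so contributing 0 remains dominant for every player.
Everyone keeps their endowment and the group total is 9 × 51 = 459.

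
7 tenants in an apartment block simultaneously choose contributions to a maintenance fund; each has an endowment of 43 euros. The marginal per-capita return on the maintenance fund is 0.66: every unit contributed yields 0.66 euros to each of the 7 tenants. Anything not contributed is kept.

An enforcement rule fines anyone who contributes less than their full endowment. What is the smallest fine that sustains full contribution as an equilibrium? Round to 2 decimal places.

14.62 euros

Given the others contribute fully, the best deviation is to contribute 0 (any partial contribution still incurs the fine and gives up units whose private return 0.66 is below 1).
Deviating from 43 to 0 saves 43 euros but forfeits the deviator's share of the drop in the maintenance fund: 0.66 × 43 = 28.38.
So the deviation gain is 43 − 28.38 = 14.62, and the fine must be at least 14.62 euros to wipe it out.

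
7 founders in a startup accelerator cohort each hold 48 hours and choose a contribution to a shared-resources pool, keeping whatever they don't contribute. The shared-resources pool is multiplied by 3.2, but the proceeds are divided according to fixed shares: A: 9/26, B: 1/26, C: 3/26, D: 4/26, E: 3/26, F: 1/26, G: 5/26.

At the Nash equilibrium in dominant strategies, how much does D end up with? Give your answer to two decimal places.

A player with share s gets back 3.2·s per unit contributed, so full contribution is dominant for anyone with s > 1/3.2 = 0.3125 and zero contribution is dominant for anyone below.
The only share above 0.3125 is A's 9/26, contributing 48; the remaining 6 contribute 0. Total contributed: 48.
D keeps 48 and receives 3.2 × 48 × 4/26 = 23.63 from the shared-resources pool, for a payoff of 71.63.

71.63 hours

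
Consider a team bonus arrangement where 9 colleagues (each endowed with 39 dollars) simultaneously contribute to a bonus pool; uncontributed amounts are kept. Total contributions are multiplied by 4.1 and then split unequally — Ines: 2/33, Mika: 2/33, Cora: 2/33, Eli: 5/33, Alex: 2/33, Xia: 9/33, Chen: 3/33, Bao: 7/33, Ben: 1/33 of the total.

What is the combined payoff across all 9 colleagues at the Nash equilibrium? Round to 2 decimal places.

471.90 dollars

Each unit j contributes comes back to j as 4.1 × (j's share), so j prefers to contribute only if that share exceeds 1/4.1 = 0.2439; otherwise keeping the unit dominates.
Xia alone (share 9/33) is above the threshold, contributing 39; the remaining 8 contribute 0. Total contributed: 39.
The bonus pool pays out 4.1 × 39 = 159.90 in total (split across the unequal shares, but the aggregate is all that matters for the group sum).
The 8 free-riders keep 39 each, adding 312. Group total = 312 + 159.90 = 471.90.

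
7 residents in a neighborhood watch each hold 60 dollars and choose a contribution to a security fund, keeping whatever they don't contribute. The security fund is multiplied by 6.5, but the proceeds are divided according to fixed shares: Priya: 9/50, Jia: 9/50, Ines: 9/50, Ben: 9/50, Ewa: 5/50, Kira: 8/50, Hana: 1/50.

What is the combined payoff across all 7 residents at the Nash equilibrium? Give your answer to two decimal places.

2070.00 dollars

Player j's private return per contributed unit is 6.5 × (j's share). Contributing is weakly dominant for j when that share is at least 1/6.5 = 0.1538, and contributing 0 is dominant otherwise.
The shares above 0.1538 belong to Priya, Jia, Ines, Ben and Kira, contributing 60 each; the remaining 2 contribute 0. Total contributed: 300.
The security fund pays out 6.5 × 300 = 1950.00 in total (split across the unequal shares, but the aggregate is all that matters for the group sum).
The 2 free-riders keep 60 each, adding 120. Group total = 120 + 1950.00 = 2070.00.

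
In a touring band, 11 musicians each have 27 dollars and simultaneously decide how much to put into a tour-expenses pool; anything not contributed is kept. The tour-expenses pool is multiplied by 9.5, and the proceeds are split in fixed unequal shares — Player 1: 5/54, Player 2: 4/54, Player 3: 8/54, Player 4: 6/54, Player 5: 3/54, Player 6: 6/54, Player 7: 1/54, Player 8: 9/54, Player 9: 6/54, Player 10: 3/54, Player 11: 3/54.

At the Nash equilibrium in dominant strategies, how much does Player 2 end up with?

Each unit j contributes comes back to j as 9.5 × (j's share), so j prefers to contribute only if that share exceeds 1/9.5 = 0.1053; otherwise keeping the unit dominates.
Player 3, Player 4, Player 6, Player 8 and Player 9 are above the threshold, contributing 27 each; the remaining 6 contribute 0. Total contributed: 135.
Player 2 keeps 27 and receives 9.5 × 135 × 4/54 = 95.00 from the tour-expenses pool, for a payoff of 122.00.

122.00 dollars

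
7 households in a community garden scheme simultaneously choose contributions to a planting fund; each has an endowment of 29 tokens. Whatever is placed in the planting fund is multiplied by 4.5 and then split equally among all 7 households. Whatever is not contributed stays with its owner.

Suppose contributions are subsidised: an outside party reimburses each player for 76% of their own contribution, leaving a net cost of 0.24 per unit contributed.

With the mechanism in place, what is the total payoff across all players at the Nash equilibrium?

1067.78 tokens

With the mechanism, a contributed unit returns (4.5/7) / 0.24 = 2.6786 per unit of net cost to the contributor — now above 1 — so contributing fully is weakly dominant for every player.
At the Nash equilibrium everyone contributes 29. Group total payoff = 7 × (29 × 0.76 + 4.5 × 29) = 1067.78.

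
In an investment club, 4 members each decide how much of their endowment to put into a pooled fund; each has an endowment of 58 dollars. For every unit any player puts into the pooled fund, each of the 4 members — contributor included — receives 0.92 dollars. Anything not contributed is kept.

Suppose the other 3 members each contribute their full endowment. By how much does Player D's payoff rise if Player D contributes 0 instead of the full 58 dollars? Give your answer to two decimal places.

Switching from a contribution of 58 to 0 lets Player D keep an extra 58 dollars, but lowers the pooled fund by 58, which costs Player D their own share of that drop: 0.92 × 58 = 53.36.
Net gain = 58 − 53.36 = 4.64. The private return per contributed unit (0.92) is below 1, so free-riding is indeed the best response regardless of what the others do.

4.64 dollars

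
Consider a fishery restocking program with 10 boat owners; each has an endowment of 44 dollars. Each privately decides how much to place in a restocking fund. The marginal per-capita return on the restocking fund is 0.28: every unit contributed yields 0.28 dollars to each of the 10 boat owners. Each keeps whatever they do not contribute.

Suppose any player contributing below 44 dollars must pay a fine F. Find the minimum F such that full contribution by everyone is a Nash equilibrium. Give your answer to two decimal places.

Given the others contribute fully, the best deviation is to contribute 0 (any partial contribution still incurs the fine and gives up units whose private return 0.28 is below 1).
Deviating from 44 to 0 saves 44 dollars but forfeits the deviator's share of the drop in the restocking fund: 0.28 × 44 = 12.32.
So the deviation gain is 44 − 12.32 = 31.68, and the fine must be at least 31.68 dollars to wipe it out.

31.68 dollars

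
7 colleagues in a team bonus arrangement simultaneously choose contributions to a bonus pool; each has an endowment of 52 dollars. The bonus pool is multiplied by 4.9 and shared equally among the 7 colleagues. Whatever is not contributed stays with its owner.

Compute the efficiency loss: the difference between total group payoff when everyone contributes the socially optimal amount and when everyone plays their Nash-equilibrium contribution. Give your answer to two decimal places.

1419.60 dollars

Each contributed unit returns 4.9/7 = 0.7000 to its contributor — below 1 — so contributing 0 is dominant for every player. At the Nash equilibrium everyone keeps their 52, and the group total is 7 × 52 = 364.
Each contributed unit returns 4.900 to the group as a whole (0.7000 to each of 7 players), which exceeds 1, so the social optimum is full contribution: group total = 4.900 × 364 = 1783.60.
Efficiency loss = 1783.60 − 364 = 1419.60.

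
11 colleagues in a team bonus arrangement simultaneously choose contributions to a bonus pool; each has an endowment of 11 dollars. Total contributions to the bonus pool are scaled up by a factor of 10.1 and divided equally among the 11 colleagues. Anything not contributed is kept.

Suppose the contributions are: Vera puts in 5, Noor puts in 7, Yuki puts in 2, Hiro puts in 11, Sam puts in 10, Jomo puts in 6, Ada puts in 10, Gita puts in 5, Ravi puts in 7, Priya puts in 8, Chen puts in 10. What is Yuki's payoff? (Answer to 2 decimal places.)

83.37 dollars

Total contributed: 5 + 7 + 2 + 11 + 10 + 6 + 10 + 5 + 7 + 8 + 10 = 81.
Each receives 10.1 × 81 / 11 = 74.37 from the bonus pool.
Yuki keeps 11 − 2 = 9, so Yuki's payoff is 9 + 74.37 = 83.37.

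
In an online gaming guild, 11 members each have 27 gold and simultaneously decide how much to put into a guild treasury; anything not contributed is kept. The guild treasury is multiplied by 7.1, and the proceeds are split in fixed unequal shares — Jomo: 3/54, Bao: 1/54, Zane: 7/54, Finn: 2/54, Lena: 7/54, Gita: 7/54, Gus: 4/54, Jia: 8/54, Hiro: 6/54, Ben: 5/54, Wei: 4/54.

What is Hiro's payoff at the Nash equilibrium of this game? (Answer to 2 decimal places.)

48.30 gold

For player j, contributing a unit is worthwhile iff 7.1 × (j's share) ≥ 1, i.e. iff j's share is at least 0.1408.
Jia alone (share 8/54) is above the threshold, contributing 27; the remaining 10 contribute 0. Total contributed: 27.
Hiro keeps 27 and receives 7.1 × 27 × 6/54 = 21.30 from the guild treasury, for a payoff of 48.30.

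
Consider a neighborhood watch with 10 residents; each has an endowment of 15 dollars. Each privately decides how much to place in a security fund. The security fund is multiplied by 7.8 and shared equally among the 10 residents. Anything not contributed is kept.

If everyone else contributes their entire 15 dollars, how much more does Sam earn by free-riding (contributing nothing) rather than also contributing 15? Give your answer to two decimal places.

3.30 dollars

Switching from a contribution of 15 to 0 lets Sam keep an extra 15 dollars, but lowers the security fund by 15, which costs Sam their own share of that drop: 7.8/10 × 15 = 11.70.
Net gain = 15 − 11.70 = 3.30. The private return per contributed unit (0.7800) is below 1, so free-riding is indeed the best response regardless of what the others do.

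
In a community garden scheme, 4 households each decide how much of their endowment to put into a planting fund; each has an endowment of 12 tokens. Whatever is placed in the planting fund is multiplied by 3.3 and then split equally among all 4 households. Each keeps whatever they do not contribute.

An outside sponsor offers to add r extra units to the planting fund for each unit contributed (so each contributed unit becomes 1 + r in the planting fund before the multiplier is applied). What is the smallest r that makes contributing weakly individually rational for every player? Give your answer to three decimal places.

0.212

With matching at rate r, one contributed unit becomes (1 + r) in the planting fund and returns 3.3 × (1 + r) / 4 to the contributor.
Setting this equal to 1: 1 + r = 4/3.3 = 1.2121.
So the minimum matching rate is r = 1.2121 − 1 = 0.212.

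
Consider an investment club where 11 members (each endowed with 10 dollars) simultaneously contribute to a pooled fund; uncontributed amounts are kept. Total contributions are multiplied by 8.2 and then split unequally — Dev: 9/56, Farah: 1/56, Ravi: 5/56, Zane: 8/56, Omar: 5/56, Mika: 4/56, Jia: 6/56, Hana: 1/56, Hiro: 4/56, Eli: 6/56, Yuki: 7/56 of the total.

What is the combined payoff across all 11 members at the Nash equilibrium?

For player j, contributing a unit is worthwhile iff 8.2 × (j's share) ≥ 1, i.e. iff j's share is at least 0.1220.
The shares above 0.1220 belong to Dev, Zane and Yuki, contributing 10 each; the remaining 8 contribute 0. Total contributed: 30.
The pooled fund pays out 8.2 × 30 = 246.00 in total (split across the unequal shares, but the aggregate is all that matters for the group sum).
The 8 free-riders keep 10 each, adding 80. Group total = 80 + 246.00 = 326.00.

326.00 dollars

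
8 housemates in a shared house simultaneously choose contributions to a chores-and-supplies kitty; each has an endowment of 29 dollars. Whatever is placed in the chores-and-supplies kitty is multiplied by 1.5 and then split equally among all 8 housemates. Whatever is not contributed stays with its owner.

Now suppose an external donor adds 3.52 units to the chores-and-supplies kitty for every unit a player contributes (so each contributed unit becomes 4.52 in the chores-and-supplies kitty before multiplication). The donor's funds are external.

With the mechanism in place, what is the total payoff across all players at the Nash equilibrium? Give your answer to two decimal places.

232.00 dollars

The effective private return is 1.5 × 4.52 / 8 = 0.8475, which is still under 1, so the mechanism doesn't change anyone's dominant strategy: zero contribution.
At the Nash equilibrium no one contributes; group total payoff = 8 × 29 = 232.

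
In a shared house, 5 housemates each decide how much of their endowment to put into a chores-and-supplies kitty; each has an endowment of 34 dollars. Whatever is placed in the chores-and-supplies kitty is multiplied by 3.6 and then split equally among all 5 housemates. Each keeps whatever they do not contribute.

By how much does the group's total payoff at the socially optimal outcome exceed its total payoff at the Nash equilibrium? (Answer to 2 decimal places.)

Each contributed unit returns 3.6/5 = 0.7200 to its contributor — below 1 — so contributing 0 is dominant for every player. At the Nash equilibrium everyone keeps their 34, and the group total is 5 × 34 = 170.
Each contributed unit returns 3.600 to the group as a whole (0.7200 to each of 5 players), which exceeds 1, so the social optimum is full contribution: group total = 3.600 × 170 = 612.00.
Efficiency loss = 612.00 − 170 = 442.00.

442.00 dollars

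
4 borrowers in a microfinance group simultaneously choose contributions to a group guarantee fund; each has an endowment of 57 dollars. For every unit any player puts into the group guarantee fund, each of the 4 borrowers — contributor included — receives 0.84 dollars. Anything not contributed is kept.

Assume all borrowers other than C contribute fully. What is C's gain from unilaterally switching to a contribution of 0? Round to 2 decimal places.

Switching from a contribution of 57 to 0 lets C keep an extra 57 dollars, but lowers the group guarantee fund by 57, which costs C their own share of that drop: 0.84 × 57 = 47.88.
Net gain = 57 − 47.88 = 9.12. The private return per contributed unit (0.84) is below 1, so free-riding is indeed the best response regardless of what the others do.

9.12 dollars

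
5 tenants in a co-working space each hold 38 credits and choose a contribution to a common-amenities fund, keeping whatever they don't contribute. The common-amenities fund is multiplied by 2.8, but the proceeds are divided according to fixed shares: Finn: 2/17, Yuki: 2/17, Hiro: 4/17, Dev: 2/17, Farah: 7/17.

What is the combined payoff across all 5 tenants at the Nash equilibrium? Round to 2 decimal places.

258.40 credits

A player with share s gets back 2.8·s per unit contributed, so full contribution is dominant for anyone with s > 1/2.8 = 0.3571 and zero contribution is dominant for anyone below.
The only share above 0.3571 is Farah's 7/17, contributing 38; the remaining 4 contribute 0. Total contributed: 38.
The common-amenities fund pays out 2.8 × 38 = 106.40 in total (split across the unequal shares, but the aggregate is all that matters for the group sum).
The 4 free-riders keep 38 each, adding 152. Group total = 152 + 106.40 = 258.40.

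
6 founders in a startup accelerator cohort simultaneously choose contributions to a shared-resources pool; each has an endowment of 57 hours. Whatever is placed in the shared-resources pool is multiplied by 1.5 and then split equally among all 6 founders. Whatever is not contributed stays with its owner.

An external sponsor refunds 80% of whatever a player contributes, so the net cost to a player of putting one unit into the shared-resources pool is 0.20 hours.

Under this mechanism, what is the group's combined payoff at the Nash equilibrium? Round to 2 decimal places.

With the mechanism, a contributed unit returns (1.5/6) / 0.20 = 1.2500 per unit of net cost to the contributor — now above 1 — so contributing fully is weakly dominant for every player.
So the Nash equilibrium is full contribution by all 6; the group earns 6 × (57 × 0.80 + 1.5 × 57) = 786.60.

786.60 hours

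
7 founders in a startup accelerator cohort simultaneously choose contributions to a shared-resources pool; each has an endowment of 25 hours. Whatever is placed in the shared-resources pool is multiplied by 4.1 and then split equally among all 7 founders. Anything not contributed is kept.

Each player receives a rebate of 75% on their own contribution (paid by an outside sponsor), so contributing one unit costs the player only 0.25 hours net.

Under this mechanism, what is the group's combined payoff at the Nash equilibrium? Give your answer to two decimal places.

848.75 hours

The effective private return per unit is now (4.1/7) / 0.25 = 2.3429 > 1, so every player's dominant strategy flips to full contribution.
At the Nash equilibrium everyone contributes 25. Group total payoff = 7 × (25 × 0.75 + 4.1 × 25) = 848.75.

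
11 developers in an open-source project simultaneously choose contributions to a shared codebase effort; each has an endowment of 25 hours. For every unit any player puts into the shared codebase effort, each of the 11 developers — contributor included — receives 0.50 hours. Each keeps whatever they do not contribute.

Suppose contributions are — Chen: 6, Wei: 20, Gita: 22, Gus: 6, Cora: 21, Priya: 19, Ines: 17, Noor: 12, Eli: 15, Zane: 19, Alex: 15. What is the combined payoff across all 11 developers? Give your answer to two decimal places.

Total contributed: 6 + 20 + 22 + 6 + 21 + 19 + 17 + 12 + 15 + 19 + 15 = 172; total kept: 11 × 25 − 172 = 103.
The shared codebase effort pays out 0.50 × 11 × 172 = 946.00 in aggregate.
Group total = 103 + 946.00 = 1049.00.

1049.00 hours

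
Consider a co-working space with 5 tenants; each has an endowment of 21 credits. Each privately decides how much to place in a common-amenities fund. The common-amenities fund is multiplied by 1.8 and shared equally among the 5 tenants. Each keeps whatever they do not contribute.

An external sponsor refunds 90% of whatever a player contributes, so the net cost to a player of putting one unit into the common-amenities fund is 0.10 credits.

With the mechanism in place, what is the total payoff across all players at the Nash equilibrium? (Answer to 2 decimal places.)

283.50 credits

Under the mechanism each unit contributed yields (1.8/5) / 0.10 = 3.6000 back to its contributor per unit of net cost, which exceeds 1, making full contribution the dominant choice for everyone.
At the Nash equilibrium everyone contributes 21. Group total payoff = 5 × (21 × 0.90 + 1.8 × 21) = 283.50.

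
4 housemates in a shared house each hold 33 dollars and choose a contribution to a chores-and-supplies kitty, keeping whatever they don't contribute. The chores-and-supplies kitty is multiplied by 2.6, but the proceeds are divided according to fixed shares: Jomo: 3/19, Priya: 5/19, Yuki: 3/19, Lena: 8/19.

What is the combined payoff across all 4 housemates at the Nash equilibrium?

184.80 dollars

Each unit j contributes comes back to j as 2.6 × (j's share), so j prefers to contribute only if that share exceeds 1/2.6 = 0.3846; otherwise keeping the unit dominates.
Lena alone (share 8/19) is above the threshold, contributing 33; the remaining 3 contribute 0. Total contributed: 33.
The chores-and-supplies kitty pays out 2.6 × 33 = 85.80 in total (split across the unequal shares, but the aggregate is all that matters for the group sum).
The 3 free-riders keep 33 each, adding 99. Group total = 99 + 85.80 = 184.80.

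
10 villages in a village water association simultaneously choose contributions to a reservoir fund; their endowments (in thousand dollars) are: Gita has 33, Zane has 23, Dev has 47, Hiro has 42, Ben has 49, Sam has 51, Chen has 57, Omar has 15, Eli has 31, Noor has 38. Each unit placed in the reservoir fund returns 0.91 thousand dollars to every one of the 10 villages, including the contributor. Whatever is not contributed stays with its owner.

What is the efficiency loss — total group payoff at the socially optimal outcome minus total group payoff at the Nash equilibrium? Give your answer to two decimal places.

3126.60 thousand dollars

The private return per contributed unit is 0.91 < 1 for everyone, so the Nash equilibrium is zero contribution and the group total is Σ E_j = 33 + 23 + 47 + 42 + 49 + 51 + 57 + 15 + 31 + 38 = 386.
Each contributed unit returns 9.100 to the group, so the social optimum is full contribution by everyone: group total = 9.100 × 386 = 3512.60.
Efficiency loss = (9.100 − 1) × 386 = 3126.60.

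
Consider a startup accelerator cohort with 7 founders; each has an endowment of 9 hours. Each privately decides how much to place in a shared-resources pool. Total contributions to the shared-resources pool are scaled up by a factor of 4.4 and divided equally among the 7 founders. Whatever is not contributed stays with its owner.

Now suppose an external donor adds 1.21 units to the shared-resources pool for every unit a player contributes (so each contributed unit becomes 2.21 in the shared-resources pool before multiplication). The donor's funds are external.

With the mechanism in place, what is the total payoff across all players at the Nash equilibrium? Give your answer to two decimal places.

612.61 hours

With the mechanism, a contributed unit returns 4.4 × 2.21 / 7 = 1.3891 per unit of net cost to the contributor — now above 1 — so contributing fully is weakly dominant for every player.
So the Nash equilibrium is full contribution by all 7; the group earns 4.4 × 2.21 × 63 = 612.61.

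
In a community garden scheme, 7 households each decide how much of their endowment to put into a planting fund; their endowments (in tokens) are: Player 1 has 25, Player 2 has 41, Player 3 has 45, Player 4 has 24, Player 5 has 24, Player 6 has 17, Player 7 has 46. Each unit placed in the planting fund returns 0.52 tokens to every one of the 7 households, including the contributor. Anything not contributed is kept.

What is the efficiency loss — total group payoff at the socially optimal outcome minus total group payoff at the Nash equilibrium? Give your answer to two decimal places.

586.08 tokens

The private return per contributed unit is 0.52 < 1 for everyone, so the Nash equilibrium is zero contribution and the group total is Σ E_j = 25 + 41 + 45 + 24 + 24 + 17 + 46 = 222.
Each contributed unit returns 3.640 to the group, so the social optimum is full contribution by everyone: group total = 3.640 × 222 = 808.08.
Efficiency loss = (3.640 − 1) × 222 = 586.08.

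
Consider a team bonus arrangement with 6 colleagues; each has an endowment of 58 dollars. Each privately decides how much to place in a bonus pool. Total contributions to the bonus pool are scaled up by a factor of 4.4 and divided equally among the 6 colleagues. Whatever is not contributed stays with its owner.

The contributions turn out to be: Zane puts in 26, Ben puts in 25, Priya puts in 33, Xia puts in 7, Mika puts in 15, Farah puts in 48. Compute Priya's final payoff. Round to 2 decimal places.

Total contributed: 26 + 25 + 33 + 7 + 15 + 48 = 154.
Each receives 4.4 × 154 / 6 = 112.93 from the bonus pool.
Priya keeps 58 − 33 = 25, so Priya's payoff is 25 + 112.93 = 137.93.

137.93 dollars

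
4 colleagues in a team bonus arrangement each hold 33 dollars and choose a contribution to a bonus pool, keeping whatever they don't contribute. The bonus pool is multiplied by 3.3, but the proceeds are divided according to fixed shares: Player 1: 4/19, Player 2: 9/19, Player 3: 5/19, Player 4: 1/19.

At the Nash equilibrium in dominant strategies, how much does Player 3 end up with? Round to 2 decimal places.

Each unit j contributes comes back to j as 3.3 × (j's share), so j prefers to contribute only if that share exceeds 1/3.3 = 0.3030; otherwise keeping the unit dominates.
Only Player 2 (9/19) clears that bar, contributing 33; the remaining 3 contribute 0. Total contributed: 33.
Player 3 keeps 33 and receives 3.3 × 33 × 5/19 = 28.66 from the bonus pool, for a payoff of 61.66.

61.66 dollars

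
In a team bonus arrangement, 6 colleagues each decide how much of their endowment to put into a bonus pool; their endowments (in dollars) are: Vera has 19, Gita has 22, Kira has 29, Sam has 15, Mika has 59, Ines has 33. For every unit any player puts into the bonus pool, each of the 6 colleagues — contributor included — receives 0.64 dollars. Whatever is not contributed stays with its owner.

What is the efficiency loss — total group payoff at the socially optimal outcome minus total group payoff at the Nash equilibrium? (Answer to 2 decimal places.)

The private return per contributed unit is 0.64 < 1 for everyone, so the Nash equilibrium is zero contribution and the group total is Σ E_j = 19 + 22 + 29 + 15 + 59 + 33 = 177.
Each contributed unit returns 3.840 to the group, so the social optimum is full contribution by everyone: group total = 3.840 × 177 = 679.68.
Efficiency loss = (3.840 − 1) × 177 = 502.68.

502.68 dollars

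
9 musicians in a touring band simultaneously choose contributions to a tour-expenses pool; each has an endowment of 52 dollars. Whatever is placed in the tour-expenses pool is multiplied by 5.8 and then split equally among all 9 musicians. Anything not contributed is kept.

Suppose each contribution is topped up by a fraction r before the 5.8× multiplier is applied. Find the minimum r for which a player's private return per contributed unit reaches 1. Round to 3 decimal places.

0.552

With matching at rate r, one contributed unit becomes (1 + r) in the tour-expenses pool and returns 5.8 × (1 + r) / 9 to the contributor.
Setting this equal to 1: 1 + r = 9/5.8 = 1.5517.
So the minimum matching rate is r = 1.5517 − 1 = 0.552.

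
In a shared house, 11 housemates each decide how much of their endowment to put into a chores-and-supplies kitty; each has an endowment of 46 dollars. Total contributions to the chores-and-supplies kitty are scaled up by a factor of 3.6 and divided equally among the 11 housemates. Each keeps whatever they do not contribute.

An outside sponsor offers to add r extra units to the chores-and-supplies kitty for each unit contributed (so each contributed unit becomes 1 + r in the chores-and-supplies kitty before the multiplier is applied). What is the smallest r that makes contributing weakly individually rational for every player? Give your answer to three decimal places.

With matching at rate r, one contributed unit becomes (1 + r) in the chores-and-supplies kitty and returns 3.6 × (1 + r) / 11 to the contributor.
Setting this equal to 1: 1 + r = 11/3.6 = 3.0556.
So the minimum matching rate is r = 3.0556 − 1 = 2.056.

2.056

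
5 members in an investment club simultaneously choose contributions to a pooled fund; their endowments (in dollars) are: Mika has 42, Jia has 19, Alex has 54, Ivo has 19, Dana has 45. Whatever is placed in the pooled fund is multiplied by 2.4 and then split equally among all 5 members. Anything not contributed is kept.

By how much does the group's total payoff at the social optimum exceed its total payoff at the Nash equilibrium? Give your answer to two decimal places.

250.60 dollars

The private return per contributed unit is 2.4/5 = 0.4800 < 1 for every player regardless of endowment, so the Nash equilibrium is zero contribution and the group total is Σ E_j = 42 + 19 + 54 + 19 + 45 = 179.
Each contributed unit returns 2.400 to the group, so the social optimum is full contribution by everyone: group total = 2.400 × 179 = 429.60.
Efficiency loss = (2.400 − 1) × 179 = 250.60.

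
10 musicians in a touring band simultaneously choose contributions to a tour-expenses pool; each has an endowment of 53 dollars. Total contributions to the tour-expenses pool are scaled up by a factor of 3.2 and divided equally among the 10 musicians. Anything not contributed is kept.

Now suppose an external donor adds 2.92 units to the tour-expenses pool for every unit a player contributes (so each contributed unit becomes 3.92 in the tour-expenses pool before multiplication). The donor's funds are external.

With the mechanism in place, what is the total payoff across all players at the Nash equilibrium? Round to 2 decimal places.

6648.32 dollars

Under the mechanism each unit contributed yields 3.2 × 3.92 / 10 = 1.2544 back to its contributor per unit of net cost, which exceeds 1, making full contribution the dominant choice for everyone.
At the Nash equilibrium everyone contributes 53. Group total payoff = 3.2 × 3.92 × 530 = 6648.32.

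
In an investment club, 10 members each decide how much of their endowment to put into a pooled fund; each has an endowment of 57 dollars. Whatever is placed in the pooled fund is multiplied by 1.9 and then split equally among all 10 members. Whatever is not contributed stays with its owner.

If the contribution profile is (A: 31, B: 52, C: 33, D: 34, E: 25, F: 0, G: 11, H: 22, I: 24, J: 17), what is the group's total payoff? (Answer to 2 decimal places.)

794.10 dollars

Total contributed: 31 + 52 + 33 + 34 + 25 + 0 + 11 + 22 + 24 + 17 = 249; total kept: 10 × 57 − 249 = 321.
The pooled fund pays out 1.9 × 249 = 473.10 in aggregate.
Group total = 321 + 473.10 = 794.10.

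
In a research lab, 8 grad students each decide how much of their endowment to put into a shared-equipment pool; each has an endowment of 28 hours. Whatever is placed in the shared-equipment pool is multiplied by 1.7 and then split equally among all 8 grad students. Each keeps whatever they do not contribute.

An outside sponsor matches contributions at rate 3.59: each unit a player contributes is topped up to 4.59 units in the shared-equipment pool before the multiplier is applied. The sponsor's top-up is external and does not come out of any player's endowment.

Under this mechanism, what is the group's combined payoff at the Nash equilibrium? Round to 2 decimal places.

With the mechanism, a contributed unit returns 1.7 × 4.59 / 8 = 0.9754 per unit of net cost — still below 1 — so contributing 0 remains dominant for every player.
At the Nash equilibrium no one contributes; group total payoff = 8 × 28 = 224.

224.00 hours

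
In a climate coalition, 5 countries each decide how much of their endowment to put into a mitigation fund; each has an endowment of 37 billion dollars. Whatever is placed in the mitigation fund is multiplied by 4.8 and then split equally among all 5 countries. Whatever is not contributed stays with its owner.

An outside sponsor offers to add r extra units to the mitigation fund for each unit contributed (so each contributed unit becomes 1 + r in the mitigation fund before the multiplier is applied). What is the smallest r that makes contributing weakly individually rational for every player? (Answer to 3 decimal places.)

With matching at rate r, one contributed unit becomes (1 + r) in the mitigation fund and returns 4.8 × (1 + r) / 5 to the contributor.
Setting this equal to 1: 1 + r = 5/4.8 = 1.0417.
So the minimum matching rate is r = 1.0417 − 1 = 0.042.

0.042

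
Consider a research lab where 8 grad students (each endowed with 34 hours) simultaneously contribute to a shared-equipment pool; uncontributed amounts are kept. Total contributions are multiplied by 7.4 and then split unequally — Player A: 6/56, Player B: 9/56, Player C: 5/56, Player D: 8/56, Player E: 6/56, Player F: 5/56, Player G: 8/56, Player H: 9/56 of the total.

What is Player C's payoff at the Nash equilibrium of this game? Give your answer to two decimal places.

123.86 hours

A player with share s gets back 7.4·s per unit contributed, so full contribution is dominant for anyone with s > 1/7.4 = 0.1351 and zero contribution is dominant for anyone below.
Player B, Player D, Player G and Player H are above the threshold, contributing 34 each; the remaining 4 contribute 0. Total contributed: 136.
Player C keeps 34 and receives 7.4 × 136 × 5/56 = 89.86 from the shared-equipment pool, for a payoff of 123.86.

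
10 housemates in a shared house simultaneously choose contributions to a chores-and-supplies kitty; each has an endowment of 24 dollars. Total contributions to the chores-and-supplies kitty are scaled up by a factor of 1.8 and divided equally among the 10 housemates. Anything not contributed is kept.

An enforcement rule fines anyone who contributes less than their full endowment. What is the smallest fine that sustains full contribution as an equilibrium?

Given the others contribute fully, the best deviation is to contribute 0 (any partial contribution still incurs the fine and gives up units whose private return 0.1800 is below 1).
Deviating from 24 to 0 saves 24 dollars but forfeits the deviator's share of the drop in the chores-and-supplies kitty: 1.8/10 × 24 = 4.32.
So the deviation gain is 24 − 4.32 = 19.68, and the fine must be at least 19.68 dollars to wipe it out.

19.68 dollars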